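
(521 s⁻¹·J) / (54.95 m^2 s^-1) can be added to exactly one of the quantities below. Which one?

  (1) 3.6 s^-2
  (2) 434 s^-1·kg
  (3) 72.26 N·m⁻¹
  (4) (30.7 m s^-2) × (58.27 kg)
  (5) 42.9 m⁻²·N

(3)

Reference: [kg·m²·s⁻³] / [m²·s⁻¹] = kg·s⁻².
Each option:
  (1) s⁻²
  (2) kg·s⁻¹
  (3) N·m⁻¹ = kg·m·s⁻²·m⁻¹ = kg·s⁻²  ← same
  (4) [m·s⁻²] · [kg] = kg·m·s⁻²
  (5) N·m⁻² = kg·m·s⁻²·m⁻² = kg·m⁻¹·s⁻²
Only (3) matches kg·s⁻².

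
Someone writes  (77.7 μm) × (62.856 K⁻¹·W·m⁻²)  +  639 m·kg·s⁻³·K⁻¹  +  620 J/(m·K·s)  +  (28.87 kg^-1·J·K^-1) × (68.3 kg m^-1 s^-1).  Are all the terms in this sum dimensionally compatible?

Yes

In SI base units:
  (77.7 μm) × (62.856 K⁻¹·W·m⁻²):  [m] · [kg·s⁻³·K⁻¹] = kg·m·s⁻³·K⁻¹
  639 m·kg·s⁻³·K⁻¹:  kg·m·s⁻³·K⁻¹
  620 J/(m·K·s):  J·s⁻¹·m⁻¹·K⁻¹ = N·m·s⁻¹·m⁻¹·K⁻¹ = kg·m·s⁻³·K⁻¹
  (28.87 kg^-1·J·K^-1) × (68.3 kg m^-1 s^-1):  [m²·s⁻²·K⁻¹] · [kg·m⁻¹·s⁻¹] = kg·m·s⁻³·K⁻¹
Every term reduces to kg·m·s⁻³·K⁻¹.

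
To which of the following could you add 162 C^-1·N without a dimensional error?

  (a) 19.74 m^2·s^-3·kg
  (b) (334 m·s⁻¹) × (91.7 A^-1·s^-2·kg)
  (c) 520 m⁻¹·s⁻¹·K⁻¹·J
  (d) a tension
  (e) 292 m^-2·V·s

(b)

Reference: N·C⁻¹ = kg·m·s⁻²·(s·A)⁻¹ = kg·m·s⁻³·A⁻¹.
Each option:
  (a) kg·m²·s⁻³
  (b) [m·s⁻¹] · [kg·s⁻²·A⁻¹] = kg·m·s⁻³·A⁻¹  ← same
  (c) J·s⁻¹·m⁻¹·K⁻¹ = N·m·s⁻¹·m⁻¹·K⁻¹ = kg·m·s⁻³·K⁻¹
  (d) [tension] = kg·m·s⁻²
  (e) V·s·m⁻² = J·C⁻¹·s·m⁻² = kg·s⁻²·A⁻¹
Only (b) matches kg·m·s⁻³·A⁻¹.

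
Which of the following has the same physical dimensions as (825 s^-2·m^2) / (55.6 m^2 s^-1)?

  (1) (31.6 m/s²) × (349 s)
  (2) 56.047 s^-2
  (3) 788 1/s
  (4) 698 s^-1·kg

Reference: [m²·s⁻²] / [m²·s⁻¹] = s⁻¹.
Each option:
  (1) [m·s⁻²] · [s] = m·s⁻¹
  (2) s⁻²
  (3) s⁻¹  ← same
  (4) kg·s⁻¹
Only (3) matches s⁻¹.

(3)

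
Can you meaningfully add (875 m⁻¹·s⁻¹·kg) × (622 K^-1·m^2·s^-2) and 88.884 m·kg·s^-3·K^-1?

Reduce each to base SI dimensions:
  (875 m⁻¹·s⁻¹·kg) × (622 K^-1·m^2·s^-2):  [kg·m⁻¹·s⁻¹] · [m²·s⁻²·K⁻¹] = kg·m·s⁻³·K⁻¹
  88.884 m·kg·s^-3·K^-1:  kg·m·s⁻³·K⁻¹
Both are kg·m·s⁻³·K⁻¹, so they have the same dimensions and can be added.

Yes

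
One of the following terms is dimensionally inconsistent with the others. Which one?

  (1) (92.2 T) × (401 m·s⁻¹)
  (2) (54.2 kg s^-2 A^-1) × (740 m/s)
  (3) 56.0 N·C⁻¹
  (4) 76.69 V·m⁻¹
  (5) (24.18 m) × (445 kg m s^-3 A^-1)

In SI base units:
  (1) [kg·s⁻²·A⁻¹] · [m·s⁻¹] = kg·m·s⁻³·A⁻¹
  (2) [kg·s⁻²·A⁻¹] · [m·s⁻¹] = kg·m·s⁻³·A⁻¹
  (3) N·C⁻¹ = kg·m·s⁻²·(s·A)⁻¹ = kg·m·s⁻³·A⁻¹
  (4) V·m⁻¹ = J·C⁻¹·m⁻¹ = kg·m·s⁻³·A⁻¹
  (5) [m] · [kg·m·s⁻³·A⁻¹] = kg·m²·s⁻³·A⁻¹
All reduce to kg·m·s⁻³·A⁻¹ except (5), which is kg·m²·s⁻³·A⁻¹.

(5)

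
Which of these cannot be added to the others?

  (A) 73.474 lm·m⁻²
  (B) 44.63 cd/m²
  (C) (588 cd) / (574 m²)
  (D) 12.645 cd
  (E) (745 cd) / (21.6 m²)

(D)

Reduce each to base SI dimensions:
  (A) lm·m⁻² = cd·m⁻² = m⁻²·cd
  (B) cd·m⁻² = m⁻²·cd
  (C) [cd] / [m²] = m⁻²·cd
  (D) cd
  (E) [cd] / [m²] = m⁻²·cd
All reduce to m⁻²·cd except (D), which is cd.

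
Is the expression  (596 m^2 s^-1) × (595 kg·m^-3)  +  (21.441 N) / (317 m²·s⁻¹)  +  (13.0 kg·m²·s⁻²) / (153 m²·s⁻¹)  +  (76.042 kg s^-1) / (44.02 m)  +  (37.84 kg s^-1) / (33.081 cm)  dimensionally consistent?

No

Expand each in SI base units:
  (596 m^2 s^-1) × (595 kg·m^-3):  [m²·s⁻¹] · [kg·m⁻³] = kg·m⁻¹·s⁻¹
  (21.441 N) / (317 m²·s⁻¹):  [kg·m·s⁻²] / [m²·s⁻¹] = kg·m⁻¹·s⁻¹
  (13.0 kg·m²·s⁻²) / (153 m²·s⁻¹):  [kg·m²·s⁻²] / [m²·s⁻¹] = kg·s⁻¹
  (76.042 kg s^-1) / (44.02 m):  [kg·s⁻¹] / [m] = kg·m⁻¹·s⁻¹
  (37.84 kg s^-1) / (33.081 cm):  [kg·s⁻¹] / [m] = kg·m⁻¹·s⁻¹
The terms do not share a single dimension (kg·m⁻¹·s⁻¹ vs kg·s⁻¹).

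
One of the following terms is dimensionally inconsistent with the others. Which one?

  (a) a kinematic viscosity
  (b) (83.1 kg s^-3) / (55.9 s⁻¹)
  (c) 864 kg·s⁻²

In SI base units:
  (a) [kinematic viscosity] = m²·s⁻¹
  (b) [kg·s⁻³] / [s⁻¹] = kg·s⁻²
  (c) kg·s⁻²
All reduce to kg·s⁻² except (a), which is m²·s⁻¹.

(a)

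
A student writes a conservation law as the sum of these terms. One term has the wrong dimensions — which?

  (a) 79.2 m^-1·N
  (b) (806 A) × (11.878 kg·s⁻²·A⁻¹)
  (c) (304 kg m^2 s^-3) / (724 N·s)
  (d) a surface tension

Dimensions:
  (a) N·m⁻¹ = kg·m·s⁻²·m⁻¹ = kg·s⁻²
  (b) [A] · [kg·s⁻²·A⁻¹] = kg·s⁻²
  (c) [kg·m²·s⁻³] / [kg·m·s⁻¹] = m·s⁻²
  (d) [surface tension] = kg·s⁻²
All reduce to kg·s⁻² except (c), which is m·s⁻².

(c)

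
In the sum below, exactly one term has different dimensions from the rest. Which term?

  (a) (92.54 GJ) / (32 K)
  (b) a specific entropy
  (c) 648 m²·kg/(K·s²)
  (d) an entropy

Reduce each to base SI dimensions:
  (a) [kg·m²·s⁻²] / [K] = kg·m²·s⁻²·K⁻¹
  (b) [specific entropy] = m²·s⁻²·K⁻¹
  (c) kg·m²·s⁻²·K⁻¹
  (d) [entropy] = kg·m²·s⁻²·K⁻¹
All reduce to kg·m²·s⁻²·K⁻¹ except (b), which is m²·s⁻²·K⁻¹.

(b)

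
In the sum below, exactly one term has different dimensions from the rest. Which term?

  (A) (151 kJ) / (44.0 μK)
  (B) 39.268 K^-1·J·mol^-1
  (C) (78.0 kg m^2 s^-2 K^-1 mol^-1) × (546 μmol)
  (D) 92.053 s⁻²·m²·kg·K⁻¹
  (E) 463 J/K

(B)

Expand each in SI base units:
  (A) [kg·m²·s⁻²] / [K] = kg·m²·s⁻²·K⁻¹
  (B) J·mol⁻¹·K⁻¹ = N·m·mol⁻¹·K⁻¹ = kg·m²·s⁻²·K⁻¹·mol⁻¹
  (C) [kg·m²·s⁻²·K⁻¹·mol⁻¹] · [mol] = kg·m²·s⁻²·K⁻¹
  (D) kg·m²·s⁻²·K⁻¹
  (E) J·K⁻¹ = N·m·K⁻¹ = kg·m²·s⁻²·K⁻¹
All reduce to kg·m²·s⁻²·K⁻¹ except (B), which is kg·m²·s⁻²·K⁻¹·mol⁻¹.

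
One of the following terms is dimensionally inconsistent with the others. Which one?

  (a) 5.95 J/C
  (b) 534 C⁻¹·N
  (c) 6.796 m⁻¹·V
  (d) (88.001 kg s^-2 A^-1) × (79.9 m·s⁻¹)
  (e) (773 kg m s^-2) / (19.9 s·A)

Expand each in SI base units:
  (a) J·C⁻¹ = N·m·(s·A)⁻¹ = kg·m²·s⁻³·A⁻¹
  (b) N·C⁻¹ = kg·m·s⁻²·(s·A)⁻¹ = kg·m·s⁻³·A⁻¹
  (c) V·m⁻¹ = J·C⁻¹·m⁻¹ = kg·m·s⁻³·A⁻¹
  (d) [kg·s⁻²·A⁻¹] · [m·s⁻¹] = kg·m·s⁻³·A⁻¹
  (e) [kg·m·s⁻²] / [s·A] = kg·m·s⁻³·A⁻¹
All reduce to kg·m·s⁻³·A⁻¹ except (a), which is kg·m²·s⁻³·A⁻¹.

(a)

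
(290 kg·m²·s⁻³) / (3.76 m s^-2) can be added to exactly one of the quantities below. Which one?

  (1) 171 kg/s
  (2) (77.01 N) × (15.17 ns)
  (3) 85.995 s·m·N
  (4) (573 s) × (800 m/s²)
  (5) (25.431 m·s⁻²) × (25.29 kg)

(2)

Reference: [kg·m²·s⁻³] / [m·s⁻²] = kg·m·s⁻¹.
Each option:
  (1) kg·s⁻¹
  (2) [kg·m·s⁻²] · [s] = kg·m·s⁻¹  ← same
  (3) N·m·s = kg·m·s⁻²·m·s = kg·m²·s⁻¹
  (4) [s] · [m·s⁻²] = m·s⁻¹
  (5) [m·s⁻²] · [kg] = kg·m·s⁻²
Only (2) matches kg·m·s⁻¹.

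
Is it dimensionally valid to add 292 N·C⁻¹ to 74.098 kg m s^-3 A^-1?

Yes

In SI base units:
  292 N·C⁻¹:  N·C⁻¹ = kg·m·s⁻²·(s·A)⁻¹ = kg·m·s⁻³·A⁻¹
  74.098 kg m s^-3 A^-1:  kg·m·s⁻³·A⁻¹
Both are kg·m·s⁻³·A⁻¹, so they have the same dimensions and can be added.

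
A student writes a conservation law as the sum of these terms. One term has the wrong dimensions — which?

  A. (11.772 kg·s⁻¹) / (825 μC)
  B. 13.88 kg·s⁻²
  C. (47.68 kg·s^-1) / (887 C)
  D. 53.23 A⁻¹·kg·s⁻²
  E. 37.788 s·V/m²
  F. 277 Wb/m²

B.

Expand each in SI base units:
  A. [kg·s⁻¹] / [s·A] = kg·s⁻²·A⁻¹
  B. kg·s⁻²
  C. [kg·s⁻¹] / [s·A] = kg·s⁻²·A⁻¹
  D. kg·s⁻²·A⁻¹
  E. V·s·m⁻² = J·C⁻¹·s·m⁻² = kg·s⁻²·A⁻¹
  F. Wb·m⁻² = V·s·m⁻² = kg·s⁻²·A⁻¹
All reduce to kg·s⁻²·A⁻¹ except B., which is kg·s⁻².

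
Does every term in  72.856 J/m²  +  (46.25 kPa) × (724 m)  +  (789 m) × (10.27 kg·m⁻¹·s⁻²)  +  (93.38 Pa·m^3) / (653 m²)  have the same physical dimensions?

Yes

Work out the base dimensions of each:
  72.856 J/m²:  J·m⁻² = N·m·m⁻² = kg·s⁻²
  (46.25 kPa) × (724 m):  [kg·m⁻¹·s⁻²] · [m] = kg·s⁻²
  (789 m) × (10.27 kg·m⁻¹·s⁻²):  [m] · [kg·m⁻¹·s⁻²] = kg·s⁻²
  (93.38 Pa·m^3) / (653 m²):  [kg·m²·s⁻²] / [m²] = kg·s⁻²
Every term reduces to kg·s⁻².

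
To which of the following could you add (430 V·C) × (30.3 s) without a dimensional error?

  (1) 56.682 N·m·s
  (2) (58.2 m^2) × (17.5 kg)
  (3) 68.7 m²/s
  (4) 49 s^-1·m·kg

Reference: [kg·m²·s⁻²] · [s] = kg·m²·s⁻¹.
Each option:
  (1) N·m·s = kg·m·s⁻²·m·s = kg·m²·s⁻¹  ← same
  (2) [m²] · [kg] = kg·m²
  (3) m²·s⁻¹
  (4) kg·m·s⁻¹
Only (1) matches kg·m²·s⁻¹.

(1)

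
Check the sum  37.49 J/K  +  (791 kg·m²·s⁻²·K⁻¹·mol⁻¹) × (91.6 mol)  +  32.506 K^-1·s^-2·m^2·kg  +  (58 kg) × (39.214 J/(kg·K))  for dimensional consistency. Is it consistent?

Yes

Work out the base dimensions of each:
  37.49 J/K:  J·K⁻¹ = N·m·K⁻¹ = kg·m²·s⁻²·K⁻¹
  (791 kg·m²·s⁻²·K⁻¹·mol⁻¹) × (91.6 mol):  [kg·m²·s⁻²·K⁻¹·mol⁻¹] · [mol] = kg·m²·s⁻²·K⁻¹
  32.506 K^-1·s^-2·m^2·kg:  kg·m²·s⁻²·K⁻¹
  (58 kg) × (39.214 J/(kg·K)):  [kg] · [m²·s⁻²·K⁻¹] = kg·m²·s⁻²·K⁻¹
Every term reduces to kg·m²·s⁻²·K⁻¹.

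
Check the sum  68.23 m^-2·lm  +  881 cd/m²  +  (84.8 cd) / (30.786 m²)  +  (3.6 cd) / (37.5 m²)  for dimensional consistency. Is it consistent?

Reduce each to base SI dimensions:
  68.23 m^-2·lm:  lm·m⁻² = cd·m⁻² = m⁻²·cd
  881 cd/m²:  cd·m⁻² = m⁻²·cd
  (84.8 cd) / (30.786 m²):  [cd] / [m²] = m⁻²·cd
  (3.6 cd) / (37.5 m²):  [cd] / [m²] = m⁻²·cd
Every term reduces to m⁻²·cd.

Yes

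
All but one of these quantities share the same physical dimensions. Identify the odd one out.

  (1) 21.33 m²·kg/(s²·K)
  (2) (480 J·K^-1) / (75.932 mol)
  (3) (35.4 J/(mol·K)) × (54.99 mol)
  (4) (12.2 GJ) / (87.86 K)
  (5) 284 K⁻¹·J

(2)

Work out the base dimensions of each:
  (1) kg·m²·s⁻²·K⁻¹
  (2) [kg·m²·s⁻²·K⁻¹] / [mol] = kg·m²·s⁻²·K⁻¹·mol⁻¹
  (3) [kg·m²·s⁻²·K⁻¹·mol⁻¹] · [mol] = kg·m²·s⁻²·K⁻¹
  (4) [kg·m²·s⁻²] / [K] = kg·m²·s⁻²·K⁻¹
  (5) J·K⁻¹ = N·m·K⁻¹ = kg·m²·s⁻²·K⁻¹
All reduce to kg·m²·s⁻²·K⁻¹ except (2), which is kg·m²·s⁻²·K⁻¹·mol⁻¹.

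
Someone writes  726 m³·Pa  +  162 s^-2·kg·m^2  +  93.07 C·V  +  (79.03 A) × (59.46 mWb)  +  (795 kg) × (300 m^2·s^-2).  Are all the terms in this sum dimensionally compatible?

Work out the base dimensions of each:
  726 m³·Pa:  Pa·m³ = N·m⁻²·m³ = kg·m²·s⁻²
  162 s^-2·kg·m^2:  kg·m²·s⁻²
  93.07 C·V:  C·V = s·A·J·C⁻¹ = kg·m²·s⁻²
  (79.03 A) × (59.46 mWb):  [A] · [kg·m²·s⁻²·A⁻¹] = kg·m²·s⁻²
  (795 kg) × (300 m^2·s^-2):  [kg] · [m²·s⁻²] = kg·m²·s⁻²
Every term reduces to kg·m²·s⁻².

Yes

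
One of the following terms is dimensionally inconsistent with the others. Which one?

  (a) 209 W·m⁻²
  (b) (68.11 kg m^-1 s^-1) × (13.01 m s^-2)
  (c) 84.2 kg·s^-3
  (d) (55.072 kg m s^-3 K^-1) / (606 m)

(d)

Reduce each to base SI dimensions:
  (a) W·m⁻² = J·s⁻¹·m⁻² = kg·s⁻³
  (b) [kg·m⁻¹·s⁻¹] · [m·s⁻²] = kg·s⁻³
  (c) kg·s⁻³
  (d) [kg·m·s⁻³·K⁻¹] / [m] = kg·s⁻³·K⁻¹
All reduce to kg·s⁻³ except (d), which is kg·s⁻³·K⁻¹.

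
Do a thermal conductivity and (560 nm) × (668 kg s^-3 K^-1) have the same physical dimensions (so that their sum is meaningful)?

Yes

Dimensions:
  a thermal conductivity:  [thermal conductivity] = kg·m·s⁻³·K⁻¹
  (560 nm) × (668 kg s^-3 K^-1):  [m] · [kg·s⁻³·K⁻¹] = kg·m·s⁻³·K⁻¹
Both are kg·m·s⁻³·K⁻¹, so they have the same dimensions and can be added.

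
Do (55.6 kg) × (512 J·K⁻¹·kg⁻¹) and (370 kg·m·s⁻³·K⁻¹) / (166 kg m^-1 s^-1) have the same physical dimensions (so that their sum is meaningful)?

Dimensions:
  (55.6 kg) × (512 J·K⁻¹·kg⁻¹):  [kg] · [m²·s⁻²·K⁻¹] = kg·m²·s⁻²·K⁻¹
  (370 kg·m·s⁻³·K⁻¹) / (166 kg m^-1 s^-1):  [kg·m·s⁻³·K⁻¹] / [kg·m⁻¹·s⁻¹] = m²·s⁻²·K⁻¹
kg·m²·s⁻²·K⁻¹ ≠ m²·s⁻²·K⁻¹, so they cannot be added.

No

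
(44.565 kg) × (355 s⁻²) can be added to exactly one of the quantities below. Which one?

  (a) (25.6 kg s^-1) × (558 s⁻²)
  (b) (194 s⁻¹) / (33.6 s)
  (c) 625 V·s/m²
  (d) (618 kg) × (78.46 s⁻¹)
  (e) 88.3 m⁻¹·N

(e)

Reference: [kg] · [s⁻²] = kg·s⁻².
Each option:
  (a) [kg·s⁻¹] · [s⁻²] = kg·s⁻³
  (b) [s⁻¹] / [s] = s⁻²
  (c) V·s·m⁻² = J·C⁻¹·s·m⁻² = kg·s⁻²·A⁻¹
  (d) [kg] · [s⁻¹] = kg·s⁻¹
  (e) N·m⁻¹ = kg·m·s⁻²·m⁻¹ = kg·s⁻²  ← same
Only (e) matches kg·s⁻².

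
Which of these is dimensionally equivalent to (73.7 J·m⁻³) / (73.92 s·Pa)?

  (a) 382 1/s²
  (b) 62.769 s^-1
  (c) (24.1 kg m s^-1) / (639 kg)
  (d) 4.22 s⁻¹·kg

(b)

Reference: [kg·m⁻¹·s⁻²] / [kg·m⁻¹·s⁻¹] = s⁻¹.
Each option:
  (a) s⁻²
  (b) s⁻¹  ← same
  (c) [kg·m·s⁻¹] / [kg] = m·s⁻¹
  (d) kg·s⁻¹
Only (b) matches s⁻¹.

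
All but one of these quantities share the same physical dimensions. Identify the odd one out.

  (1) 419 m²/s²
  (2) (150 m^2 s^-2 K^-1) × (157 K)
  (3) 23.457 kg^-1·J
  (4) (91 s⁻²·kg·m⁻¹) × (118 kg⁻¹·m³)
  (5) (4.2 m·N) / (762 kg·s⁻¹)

(5)

Reduce each to base SI dimensions:
  (1) m²·s⁻²
  (2) [m²·s⁻²·K⁻¹] · [K] = m²·s⁻²
  (3) J·kg⁻¹ = N·m·kg⁻¹ = m²·s⁻²
  (4) [kg·m⁻¹·s⁻²] · [kg⁻¹·m³] = m²·s⁻²
  (5) [kg·m²·s⁻²] / [kg·s⁻¹] = m²·s⁻¹
All reduce to m²·s⁻² except (5), which is m²·s⁻¹.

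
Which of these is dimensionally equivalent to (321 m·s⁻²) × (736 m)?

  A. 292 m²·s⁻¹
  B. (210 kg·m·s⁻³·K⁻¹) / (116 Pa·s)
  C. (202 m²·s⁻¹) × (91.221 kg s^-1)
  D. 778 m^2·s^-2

D.

Reference: [m·s⁻²] · [m] = m²·s⁻².
Each option:
  A. m²·s⁻¹
  B. [kg·m·s⁻³·K⁻¹] / [kg·m⁻¹·s⁻¹] = m²·s⁻²·K⁻¹
  C. [m²·s⁻¹] · [kg·s⁻¹] = kg·m²·s⁻²
  D. m²·s⁻²  ← same
Only D. matches m²·s⁻².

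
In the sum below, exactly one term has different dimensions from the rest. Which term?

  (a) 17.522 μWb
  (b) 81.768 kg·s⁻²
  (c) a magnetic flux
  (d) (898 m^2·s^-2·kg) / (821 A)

(b)

Expand each in SI base units:
  (a) Wb = V·s = kg·m²·s⁻²·A⁻¹
  (b) kg·s⁻²
  (c) [magnetic flux] = kg·m²·s⁻²·A⁻¹
  (d) [kg·m²·s⁻²] / [A] = kg·m²·s⁻²·A⁻¹
All reduce to kg·m²·s⁻²·A⁻¹ except (b), which is kg·s⁻².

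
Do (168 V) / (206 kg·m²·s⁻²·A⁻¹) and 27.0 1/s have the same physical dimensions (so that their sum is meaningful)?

Yes

Work out the base dimensions of each:
  (168 V) / (206 kg·m²·s⁻²·A⁻¹):  [kg·m²·s⁻³·A⁻¹] / [kg·m²·s⁻²·A⁻¹] = s⁻¹
  27.0 1/s:  s⁻¹
Both are s⁻¹, so they have the same dimensions and can be added.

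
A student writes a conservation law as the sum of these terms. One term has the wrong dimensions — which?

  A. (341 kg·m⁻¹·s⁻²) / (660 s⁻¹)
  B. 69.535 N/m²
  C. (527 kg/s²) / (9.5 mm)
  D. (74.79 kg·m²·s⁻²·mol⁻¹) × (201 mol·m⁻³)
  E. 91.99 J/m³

A.

Expand each in SI base units:
  A. [kg·m⁻¹·s⁻²] / [s⁻¹] = kg·m⁻¹·s⁻¹
  B. N·m⁻² = kg·m·s⁻²·m⁻² = kg·m⁻¹·s⁻²
  C. [kg·s⁻²] / [m] = kg·m⁻¹·s⁻²
  D. [kg·m²·s⁻²·mol⁻¹] · [m⁻³·mol] = kg·m⁻¹·s⁻²
  E. J·m⁻³ = N·m·m⁻³ = kg·m⁻¹·s⁻²
All reduce to kg·m⁻¹·s⁻² except A., which is kg·m⁻¹·s⁻¹.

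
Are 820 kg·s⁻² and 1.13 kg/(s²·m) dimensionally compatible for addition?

No

Expand each in SI base units:
  820 kg·s⁻²:  kg·s⁻²
  1.13 kg/(s²·m):  kg·m⁻¹·s⁻²
kg·s⁻² ≠ kg·m⁻¹·s⁻², so they cannot be added.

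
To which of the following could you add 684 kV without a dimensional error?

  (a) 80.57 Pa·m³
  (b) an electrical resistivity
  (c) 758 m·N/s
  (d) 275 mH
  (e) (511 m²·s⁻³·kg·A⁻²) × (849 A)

Reference: V = J·C⁻¹ = kg·m²·s⁻³·A⁻¹.
Each option:
  (a) Pa·m³ = N·m⁻²·m³ = kg·m²·s⁻²
  (b) [electrical resistivity] = kg·m³·s⁻³·A⁻²
  (c) N·m·s⁻¹ = kg·m·s⁻²·m·s⁻¹ = kg·m²·s⁻³
  (d) H = V·s·A⁻¹ = kg·m²·s⁻²·A⁻²
  (e) [kg·m²·s⁻³·A⁻²] · [A] = kg·m²·s⁻³·A⁻¹  ← same
Only (e) matches kg·m²·s⁻³·A⁻¹.

(e)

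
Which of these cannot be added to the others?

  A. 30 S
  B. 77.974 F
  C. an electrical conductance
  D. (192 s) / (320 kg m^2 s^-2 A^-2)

B.

Work out the base dimensions of each:
  A. S = Ω⁻¹ = kg⁻¹·m⁻²·s³·A²
  B. F = C·V⁻¹ = kg⁻¹·m⁻²·s⁴·A²
  C. [electrical conductance] = kg⁻¹·m⁻²·s³·A²
  D. [s] / [kg·m²·s⁻²·A⁻²] = kg⁻¹·m⁻²·s³·A²
All reduce to kg⁻¹·m⁻²·s³·A² except B., which is kg⁻¹·m⁻²·s⁴·A².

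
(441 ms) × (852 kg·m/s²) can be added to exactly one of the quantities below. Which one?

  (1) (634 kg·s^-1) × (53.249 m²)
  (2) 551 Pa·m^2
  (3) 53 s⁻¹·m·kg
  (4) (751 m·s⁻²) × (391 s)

(3)

Reference: [s] · [kg·m·s⁻²] = kg·m·s⁻¹.
Each option:
  (1) [kg·s⁻¹] · [m²] = kg·m²·s⁻¹
  (2) Pa·m² = N·m⁻²·m² = kg·m·s⁻²
  (3) kg·m·s⁻¹  ← same
  (4) [m·s⁻²] · [s] = m·s⁻¹
Only (3) matches kg·m·s⁻¹.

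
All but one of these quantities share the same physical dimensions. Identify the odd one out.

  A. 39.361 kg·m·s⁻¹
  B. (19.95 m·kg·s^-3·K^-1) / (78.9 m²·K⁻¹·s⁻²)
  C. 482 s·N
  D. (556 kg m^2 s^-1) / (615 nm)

B.

Work out the base dimensions of each:
  A. kg·m·s⁻¹
  B. [kg·m·s⁻³·K⁻¹] / [m²·s⁻²·K⁻¹] = kg·m⁻¹·s⁻¹
  C. N·s = kg·m·s⁻²·s = kg·m·s⁻¹
  D. [kg·m²·s⁻¹] / [m] = kg·m·s⁻¹
All reduce to kg·m·s⁻¹ except B., which is kg·m⁻¹·s⁻¹.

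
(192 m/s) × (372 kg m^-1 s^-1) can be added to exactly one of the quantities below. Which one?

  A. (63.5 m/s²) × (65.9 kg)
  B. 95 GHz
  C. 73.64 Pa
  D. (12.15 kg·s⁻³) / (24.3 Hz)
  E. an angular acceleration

Reference: [m·s⁻¹] · [kg·m⁻¹·s⁻¹] = kg·s⁻².
Each option:
  A. [m·s⁻²] · [kg] = kg·m·s⁻²
  B. Hz = s⁻¹
  C. Pa = N·m⁻² = kg·m⁻¹·s⁻²
  D. [kg·s⁻³] / [s⁻¹] = kg·s⁻²  ← same
  E. [angular acceleration] = s⁻²
Only D. matches kg·s⁻².

D.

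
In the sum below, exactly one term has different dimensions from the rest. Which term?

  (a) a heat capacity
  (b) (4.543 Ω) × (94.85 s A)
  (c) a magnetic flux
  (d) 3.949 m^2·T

(a)

In SI base units:
  (a) [heat capacity] = kg·m²·s⁻²·K⁻¹
  (b) [kg·m²·s⁻³·A⁻²] · [s·A] = kg·m²·s⁻²·A⁻¹
  (c) [magnetic flux] = kg·m²·s⁻²·A⁻¹
  (d) T·m² = Wb·m⁻²·m² = kg·m²·s⁻²·A⁻¹
All reduce to kg·m²·s⁻²·A⁻¹ except (a), which is kg·m²·s⁻²·K⁻¹.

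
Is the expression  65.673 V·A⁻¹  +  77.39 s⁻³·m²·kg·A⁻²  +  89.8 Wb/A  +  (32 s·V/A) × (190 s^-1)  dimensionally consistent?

Expand each in SI base units:
  65.673 V·A⁻¹:  V·A⁻¹ = J·C⁻¹·A⁻¹ = kg·m²·s⁻³·A⁻²
  77.39 s⁻³·m²·kg·A⁻²:  kg·m²·s⁻³·A⁻²
  89.8 Wb/A:  Wb·A⁻¹ = V·s·A⁻¹ = kg·m²·s⁻²·A⁻²
  (32 s·V/A) × (190 s^-1):  [kg·m²·s⁻²·A⁻²] · [s⁻¹] = kg·m²·s⁻³·A⁻²
The terms do not share a single dimension (kg·m²·s⁻²·A⁻² vs kg·m²·s⁻³·A⁻²).

No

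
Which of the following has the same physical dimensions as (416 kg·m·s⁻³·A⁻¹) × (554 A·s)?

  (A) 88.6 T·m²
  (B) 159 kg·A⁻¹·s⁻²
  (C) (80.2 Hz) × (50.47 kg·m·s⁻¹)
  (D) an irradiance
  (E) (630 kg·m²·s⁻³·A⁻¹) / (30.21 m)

Reference: [kg·m·s⁻³·A⁻¹] · [s·A] = kg·m·s⁻².
Each option:
  (A) T·m² = Wb·m⁻²·m² = kg·m²·s⁻²·A⁻¹
  (B) kg·s⁻²·A⁻¹
  (C) [s⁻¹] · [kg·m·s⁻¹] = kg·m·s⁻²  ← same
  (D) [irradiance] = kg·s⁻³
  (E) [kg·m²·s⁻³·A⁻¹] / [m] = kg·m·s⁻³·A⁻¹
Only (C) matches kg·m·s⁻².

(C)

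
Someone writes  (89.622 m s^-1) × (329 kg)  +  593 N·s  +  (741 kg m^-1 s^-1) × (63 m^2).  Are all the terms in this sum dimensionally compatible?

Expand each in SI base units:
  (89.622 m s^-1) × (329 kg):  [m·s⁻¹] · [kg] = kg·m·s⁻¹
  593 N·s:  N·s = kg·m·s⁻²·s = kg·m·s⁻¹
  (741 kg m^-1 s^-1) × (63 m^2):  [kg·m⁻¹·s⁻¹] · [m²] = kg·m·s⁻¹
Every term reduces to kg·m·s⁻¹.

Yes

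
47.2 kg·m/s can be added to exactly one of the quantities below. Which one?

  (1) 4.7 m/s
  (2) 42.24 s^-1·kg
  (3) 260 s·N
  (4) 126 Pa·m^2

(3)

Reference: kg·m·s⁻¹.
Each option:
  (1) m·s⁻¹
  (2) kg·s⁻¹
  (3) N·s = kg·m·s⁻²·s = kg·m·s⁻¹  ← same
  (4) Pa·m² = N·m⁻²·m² = kg·m·s⁻²
Only (3) matches kg·m·s⁻¹.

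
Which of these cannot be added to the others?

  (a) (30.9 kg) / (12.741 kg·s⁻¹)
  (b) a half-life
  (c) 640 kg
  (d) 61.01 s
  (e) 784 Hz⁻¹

(c)

In SI base units:
  (a) [kg] / [kg·s⁻¹] = s
  (b) [half-life] = s
  (c) kg
  (d) s
  (e) Hz⁻¹ = (s⁻¹)⁻¹ = s
All reduce to s except (c), which is kg.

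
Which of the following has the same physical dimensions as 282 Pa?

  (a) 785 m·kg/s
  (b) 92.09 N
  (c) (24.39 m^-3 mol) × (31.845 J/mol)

(c)

Reference: Pa = N·m⁻² = kg·m⁻¹·s⁻².
Each option:
  (a) kg·m·s⁻¹
  (b) N = kg·m·s⁻²
  (c) [m⁻³·mol] · [kg·m²·s⁻²·mol⁻¹] = kg·m⁻¹·s⁻²  ← same
Only (c) matches kg·m⁻¹·s⁻².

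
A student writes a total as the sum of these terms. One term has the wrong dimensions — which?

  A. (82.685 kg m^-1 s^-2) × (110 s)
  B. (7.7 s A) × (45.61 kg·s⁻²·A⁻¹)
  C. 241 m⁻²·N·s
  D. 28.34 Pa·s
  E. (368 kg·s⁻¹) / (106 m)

B.

Work out the base dimensions of each:
  A. [kg·m⁻¹·s⁻²] · [s] = kg·m⁻¹·s⁻¹
  B. [s·A] · [kg·s⁻²·A⁻¹] = kg·s⁻¹
  C. N·s·m⁻² = kg·m·s⁻²·s·m⁻² = kg·m⁻¹·s⁻¹
  D. Pa·s = N·m⁻²·s = kg·m⁻¹·s⁻¹
  E. [kg·s⁻¹] / [m] = kg·m⁻¹·s⁻¹
All reduce to kg·m⁻¹·s⁻¹ except B., which is kg·s⁻¹.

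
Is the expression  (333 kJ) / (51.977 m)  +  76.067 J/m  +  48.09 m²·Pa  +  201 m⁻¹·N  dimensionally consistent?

No

Expand each in SI base units:
  (333 kJ) / (51.977 m):  [kg·m²·s⁻²] / [m] = kg·m·s⁻²
  76.067 J/m:  J·m⁻¹ = N·m·m⁻¹ = kg·m·s⁻²
  48.09 m²·Pa:  Pa·m² = N·m⁻²·m² = kg·m·s⁻²
  201 m⁻¹·N:  N·m⁻¹ = kg·m·s⁻²·m⁻¹ = kg·s⁻²
The terms do not share a single dimension (kg·m·s⁻² vs kg·s⁻²).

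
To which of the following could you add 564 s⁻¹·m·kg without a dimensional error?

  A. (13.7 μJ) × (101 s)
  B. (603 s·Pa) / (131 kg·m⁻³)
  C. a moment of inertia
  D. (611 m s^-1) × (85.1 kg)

Reference: kg·m·s⁻¹.
Each option:
  A. [kg·m²·s⁻²] · [s] = kg·m²·s⁻¹
  B. [kg·m⁻¹·s⁻¹] / [kg·m⁻³] = m²·s⁻¹
  C. [moment of inertia] = kg·m²
  D. [m·s⁻¹] · [kg] = kg·m·s⁻¹  ← same
Only D. matches kg·m·s⁻¹.

D.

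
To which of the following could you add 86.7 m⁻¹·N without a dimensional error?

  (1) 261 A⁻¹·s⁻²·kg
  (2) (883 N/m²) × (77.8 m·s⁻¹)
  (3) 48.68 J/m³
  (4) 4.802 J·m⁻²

(4)

Reference: N·m⁻¹ = kg·m·s⁻²·m⁻¹ = kg·s⁻².
Each option:
  (1) kg·s⁻²·A⁻¹
  (2) [kg·m⁻¹·s⁻²] · [m·s⁻¹] = kg·s⁻³
  (3) J·m⁻³ = N·m·m⁻³ = kg·m⁻¹·s⁻²
  (4) J·m⁻² = N·m·m⁻² = kg·s⁻²  ← same
Only (4) matches kg·s⁻².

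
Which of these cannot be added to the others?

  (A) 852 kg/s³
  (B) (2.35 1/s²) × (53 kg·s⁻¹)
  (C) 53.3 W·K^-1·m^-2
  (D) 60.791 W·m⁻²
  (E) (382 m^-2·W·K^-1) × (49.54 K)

Reduce each to base SI dimensions:
  (A) kg·s⁻³
  (B) [s⁻²] · [kg·s⁻¹] = kg·s⁻³
  (C) W·m⁻²·K⁻¹ = J·s⁻¹·m⁻²·K⁻¹ = kg·s⁻³·K⁻¹
  (D) W·m⁻² = J·s⁻¹·m⁻² = kg·s⁻³
  (E) [kg·s⁻³·K⁻¹] · [K] = kg·s⁻³
All reduce to kg·s⁻³ except (C), which is kg·s⁻³·K⁻¹.

(C)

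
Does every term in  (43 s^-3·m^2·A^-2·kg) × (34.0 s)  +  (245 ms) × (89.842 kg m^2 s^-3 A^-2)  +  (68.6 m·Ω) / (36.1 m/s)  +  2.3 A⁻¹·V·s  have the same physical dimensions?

Yes

Expand each in SI base units:
  (43 s^-3·m^2·A^-2·kg) × (34.0 s):  [kg·m²·s⁻³·A⁻²] · [s] = kg·m²·s⁻²·A⁻²
  (245 ms) × (89.842 kg m^2 s^-3 A^-2):  [s] · [kg·m²·s⁻³·A⁻²] = kg·m²·s⁻²·A⁻²
  (68.6 m·Ω) / (36.1 m/s):  [kg·m³·s⁻³·A⁻²] / [m·s⁻¹] = kg·m²·s⁻²·A⁻²
  2.3 A⁻¹·V·s:  V·s·A⁻¹ = J·C⁻¹·s·A⁻¹ = kg·m²·s⁻²·A⁻²
Every term reduces to kg·m²·s⁻²·A⁻².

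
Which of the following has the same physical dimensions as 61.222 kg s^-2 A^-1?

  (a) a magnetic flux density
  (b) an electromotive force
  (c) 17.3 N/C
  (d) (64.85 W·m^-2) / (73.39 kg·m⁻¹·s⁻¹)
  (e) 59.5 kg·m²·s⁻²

Reference: kg·s⁻²·A⁻¹.
Each option:
  (a) [magnetic flux density] = kg·s⁻²·A⁻¹  ← same
  (b) [electromotive force] = kg·m²·s⁻³·A⁻¹
  (c) N·C⁻¹ = kg·m·s⁻²·(s·A)⁻¹ = kg·m·s⁻³·A⁻¹
  (d) [kg·s⁻³] / [kg·m⁻¹·s⁻¹] = m·s⁻²
  (e) kg·m²·s⁻²
Only (a) matches kg·s⁻²·A⁻¹.

(a)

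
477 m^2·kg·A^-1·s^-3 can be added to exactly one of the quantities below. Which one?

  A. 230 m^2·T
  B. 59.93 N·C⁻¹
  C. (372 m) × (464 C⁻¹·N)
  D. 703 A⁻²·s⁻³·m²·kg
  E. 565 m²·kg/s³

Reference: kg·m²·s⁻³·A⁻¹.
Each option:
  A. T·m² = Wb·m⁻²·m² = kg·m²·s⁻²·A⁻¹
  B. N·C⁻¹ = kg·m·s⁻²·(s·A)⁻¹ = kg·m·s⁻³·A⁻¹
  C. [m] · [kg·m·s⁻³·A⁻¹] = kg·m²·s⁻³·A⁻¹  ← same
  D. kg·m²·s⁻³·A⁻²
  E. kg·m²·s⁻³
Only C. matches kg·m²·s⁻³·A⁻¹.

C.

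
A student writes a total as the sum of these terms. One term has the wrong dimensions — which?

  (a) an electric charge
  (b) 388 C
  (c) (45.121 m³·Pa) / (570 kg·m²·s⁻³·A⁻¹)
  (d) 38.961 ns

In SI base units:
  (a) [electric charge] = s·A
  (b) C = s·A
  (c) [kg·m²·s⁻²] / [kg·m²·s⁻³·A⁻¹] = s·A
  (d) s
All reduce to s·A except (d), which is s.

(d)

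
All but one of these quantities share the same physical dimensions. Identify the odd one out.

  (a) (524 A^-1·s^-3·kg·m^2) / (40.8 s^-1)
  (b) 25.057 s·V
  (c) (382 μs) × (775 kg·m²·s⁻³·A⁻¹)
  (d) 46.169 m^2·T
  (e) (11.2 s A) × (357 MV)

Reduce each to base SI dimensions:
  (a) [kg·m²·s⁻³·A⁻¹] / [s⁻¹] = kg·m²·s⁻²·A⁻¹
  (b) V·s = J·C⁻¹·s = kg·m²·s⁻²·A⁻¹
  (c) [s] · [kg·m²·s⁻³·A⁻¹] = kg·m²·s⁻²·A⁻¹
  (d) T·m² = Wb·m⁻²·m² = kg·m²·s⁻²·A⁻¹
  (e) [s·A] · [kg·m²·s⁻³·A⁻¹] = kg·m²·s⁻²
All reduce to kg·m²·s⁻²·A⁻¹ except (e), which is kg·m²·s⁻².

(e)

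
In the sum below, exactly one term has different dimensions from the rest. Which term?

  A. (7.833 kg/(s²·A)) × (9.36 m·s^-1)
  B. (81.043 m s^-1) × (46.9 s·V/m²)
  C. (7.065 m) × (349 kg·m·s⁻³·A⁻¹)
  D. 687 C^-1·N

Dimensions:
  A. [kg·s⁻²·A⁻¹] · [m·s⁻¹] = kg·m·s⁻³·A⁻¹
  B. [m·s⁻¹] · [kg·s⁻²·A⁻¹] = kg·m·s⁻³·A⁻¹
  C. [m] · [kg·m·s⁻³·A⁻¹] = kg·m²·s⁻³·A⁻¹
  D. N·C⁻¹ = kg·m·s⁻²·(s·A)⁻¹ = kg·m·s⁻³·A⁻¹
All reduce to kg·m·s⁻³·A⁻¹ except C., which is kg·m²·s⁻³·A⁻¹.

C.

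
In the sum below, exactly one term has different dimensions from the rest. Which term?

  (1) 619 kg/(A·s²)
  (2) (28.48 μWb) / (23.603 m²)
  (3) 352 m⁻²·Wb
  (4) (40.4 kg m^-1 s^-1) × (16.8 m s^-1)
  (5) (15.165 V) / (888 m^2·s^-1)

(4)

Work out the base dimensions of each:
  (1) kg·s⁻²·A⁻¹
  (2) [kg·m²·s⁻²·A⁻¹] / [m²] = kg·s⁻²·A⁻¹
  (3) Wb·m⁻² = V·s·m⁻² = kg·s⁻²·A⁻¹
  (4) [kg·m⁻¹·s⁻¹] · [m·s⁻¹] = kg·s⁻²
  (5) [kg·m²·s⁻³·A⁻¹] / [m²·s⁻¹] = kg·s⁻²·A⁻¹
All reduce to kg·s⁻²·A⁻¹ except (4), which is kg·s⁻².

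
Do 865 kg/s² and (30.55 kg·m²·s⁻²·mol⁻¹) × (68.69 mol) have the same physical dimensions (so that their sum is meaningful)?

No

Dimensions:
  865 kg/s²:  kg·s⁻²
  (30.55 kg·m²·s⁻²·mol⁻¹) × (68.69 mol):  [kg·m²·s⁻²·mol⁻¹] · [mol] = kg·m²·s⁻²
kg·s⁻² ≠ kg·m²·s⁻², so they cannot be added.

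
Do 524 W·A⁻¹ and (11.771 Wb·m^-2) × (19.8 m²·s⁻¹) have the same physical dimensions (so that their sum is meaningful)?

In SI base units:
  524 W·A⁻¹:  W·A⁻¹ = J·s⁻¹·A⁻¹ = kg·m²·s⁻³·A⁻¹
  (11.771 Wb·m^-2) × (19.8 m²·s⁻¹):  [kg·s⁻²·A⁻¹] · [m²·s⁻¹] = kg·m²·s⁻³·A⁻¹
Both are kg·m²·s⁻³·A⁻¹, so they have the same dimensions and can be added.

Yes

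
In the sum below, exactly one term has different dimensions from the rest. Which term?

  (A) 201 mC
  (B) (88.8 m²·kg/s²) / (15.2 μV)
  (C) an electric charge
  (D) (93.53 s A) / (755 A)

Reduce each to base SI dimensions:
  (A) C = s·A
  (B) [kg·m²·s⁻²] / [kg·m²·s⁻³·A⁻¹] = s·A
  (C) [electric charge] = s·A
  (D) [s·A] / [A] = s
All reduce to s·A except (D), which is s.

(D)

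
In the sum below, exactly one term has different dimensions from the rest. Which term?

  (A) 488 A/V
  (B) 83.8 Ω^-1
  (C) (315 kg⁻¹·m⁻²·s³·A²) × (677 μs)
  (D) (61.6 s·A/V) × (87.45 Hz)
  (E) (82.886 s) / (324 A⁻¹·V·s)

In SI base units:
  (A) A·V⁻¹ = A·(J·C⁻¹)⁻¹ = kg⁻¹·m⁻²·s³·A²
  (B) Ω⁻¹ = (V·A⁻¹)⁻¹ = kg⁻¹·m⁻²·s³·A²
  (C) [kg⁻¹·m⁻²·s³·A²] · [s] = kg⁻¹·m⁻²·s⁴·A²
  (D) [kg⁻¹·m⁻²·s⁴·A²] · [s⁻¹] = kg⁻¹·m⁻²·s³·A²
  (E) [s] / [kg·m²·s⁻²·A⁻²] = kg⁻¹·m⁻²·s³·A²
All reduce to kg⁻¹·m⁻²·s³·A² except (C), which is kg⁻¹·m⁻²·s⁴·A².

(C)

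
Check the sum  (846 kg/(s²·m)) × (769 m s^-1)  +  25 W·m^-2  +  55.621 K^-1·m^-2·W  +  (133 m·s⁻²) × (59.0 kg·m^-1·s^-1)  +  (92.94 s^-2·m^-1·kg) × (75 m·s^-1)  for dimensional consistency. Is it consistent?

In SI base units:
  (846 kg/(s²·m)) × (769 m s^-1):  [kg·m⁻¹·s⁻²] · [m·s⁻¹] = kg·s⁻³
  25 W·m^-2:  W·m⁻² = J·s⁻¹·m⁻² = kg·s⁻³
  55.621 K^-1·m^-2·W:  W·m⁻²·K⁻¹ = J·s⁻¹·m⁻²·K⁻¹ = kg·s⁻³·K⁻¹
  (133 m·s⁻²) × (59.0 kg·m^-1·s^-1):  [m·s⁻²] · [kg·m⁻¹·s⁻¹] = kg·s⁻³
  (92.94 s^-2·m^-1·kg) × (75 m·s^-1):  [kg·m⁻¹·s⁻²] · [m·s⁻¹] = kg·s⁻³
The terms do not share a single dimension (kg·s⁻³ vs kg·s⁻³·K⁻¹).

No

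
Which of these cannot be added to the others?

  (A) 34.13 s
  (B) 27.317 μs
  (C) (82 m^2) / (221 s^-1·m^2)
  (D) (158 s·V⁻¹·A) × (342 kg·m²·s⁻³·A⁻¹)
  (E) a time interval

Expand each in SI base units:
  (A) s
  (B) s
  (C) [m²] / [m²·s⁻¹] = s
  (D) [kg⁻¹·m⁻²·s⁴·A²] · [kg·m²·s⁻³·A⁻¹] = s·A
  (E) [time interval] = s
All reduce to s except (D), which is s·A.

(D)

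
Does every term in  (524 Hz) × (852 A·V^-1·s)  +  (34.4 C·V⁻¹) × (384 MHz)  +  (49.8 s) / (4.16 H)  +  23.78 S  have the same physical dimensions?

Dimensions:
  (524 Hz) × (852 A·V^-1·s):  [s⁻¹] · [kg⁻¹·m⁻²·s⁴·A²] = kg⁻¹·m⁻²·s³·A²
  (34.4 C·V⁻¹) × (384 MHz):  [kg⁻¹·m⁻²·s⁴·A²] · [s⁻¹] = kg⁻¹·m⁻²·s³·A²
  (49.8 s) / (4.16 H):  [s] / [kg·m²·s⁻²·A⁻²] = kg⁻¹·m⁻²·s³·A²
  23.78 S:  S = Ω⁻¹ = kg⁻¹·m⁻²·s³·A²
Every term reduces to kg⁻¹·m⁻²·s³·A².

Yes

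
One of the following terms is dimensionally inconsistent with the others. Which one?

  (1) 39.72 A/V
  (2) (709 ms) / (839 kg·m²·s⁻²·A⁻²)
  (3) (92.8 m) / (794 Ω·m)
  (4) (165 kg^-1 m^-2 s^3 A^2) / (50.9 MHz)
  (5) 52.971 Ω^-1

(4)

Dimensions:
  (1) A·V⁻¹ = A·(J·C⁻¹)⁻¹ = kg⁻¹·m⁻²·s³·A²
  (2) [s] / [kg·m²·s⁻²·A⁻²] = kg⁻¹·m⁻²·s³·A²
  (3) [m] / [kg·m³·s⁻³·A⁻²] = kg⁻¹·m⁻²·s³·A²
  (4) [kg⁻¹·m⁻²·s³·A²] / [s⁻¹] = kg⁻¹·m⁻²·s⁴·A²
  (5) Ω⁻¹ = (V·A⁻¹)⁻¹ = kg⁻¹·m⁻²·s³·A²
All reduce to kg⁻¹·m⁻²·s³·A² except (4), which is kg⁻¹·m⁻²·s⁴·A².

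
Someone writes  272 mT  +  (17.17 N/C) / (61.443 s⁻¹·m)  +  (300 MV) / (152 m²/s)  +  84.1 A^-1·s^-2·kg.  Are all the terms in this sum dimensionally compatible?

Dimensions:
  272 mT:  T = Wb·m⁻² = kg·s⁻²·A⁻¹
  (17.17 N/C) / (61.443 s⁻¹·m):  [kg·m·s⁻³·A⁻¹] / [m·s⁻¹] = kg·s⁻²·A⁻¹
  (300 MV) / (152 m²/s):  [kg·m²·s⁻³·A⁻¹] / [m²·s⁻¹] = kg·s⁻²·A⁻¹
  84.1 A^-1·s^-2·kg:  kg·s⁻²·A⁻¹
Every term reduces to kg·s⁻²·A⁻¹.

Yes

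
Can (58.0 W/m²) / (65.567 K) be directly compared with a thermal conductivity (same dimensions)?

Reduce each to base SI dimensions:
  (58.0 W/m²) / (65.567 K):  [kg·s⁻³] / [K] = kg·s⁻³·K⁻¹
  a thermal conductivity:  [thermal conductivity] = kg·m·s⁻³·K⁻¹
kg·s⁻³·K⁻¹ ≠ kg·m·s⁻³·K⁻¹, so they cannot be added.

No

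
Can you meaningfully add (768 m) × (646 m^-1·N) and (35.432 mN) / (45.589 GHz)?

Work out the base dimensions of each:
  (768 m) × (646 m^-1·N):  [m] · [kg·s⁻²] = kg·m·s⁻²
  (35.432 mN) / (45.589 GHz):  [kg·m·s⁻²] / [s⁻¹] = kg·m·s⁻¹
kg·m·s⁻² ≠ kg·m·s⁻¹, so they cannot be added.

No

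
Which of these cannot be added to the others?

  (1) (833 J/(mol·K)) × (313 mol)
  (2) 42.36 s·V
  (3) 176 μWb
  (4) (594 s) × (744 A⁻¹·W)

(1)

Expand each in SI base units:
  (1) [kg·m²·s⁻²·K⁻¹·mol⁻¹] · [mol] = kg·m²·s⁻²·K⁻¹
  (2) V·s = J·C⁻¹·s = kg·m²·s⁻²·A⁻¹
  (3) Wb = V·s = kg·m²·s⁻²·A⁻¹
  (4) [s] · [kg·m²·s⁻³·A⁻¹] = kg·m²·s⁻²·A⁻¹
All reduce to kg·m²·s⁻²·A⁻¹ except (1), which is kg·m²·s⁻²·K⁻¹.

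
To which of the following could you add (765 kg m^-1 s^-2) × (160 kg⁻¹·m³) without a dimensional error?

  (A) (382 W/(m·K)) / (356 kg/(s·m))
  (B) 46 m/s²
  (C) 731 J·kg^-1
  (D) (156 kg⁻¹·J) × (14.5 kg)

(C)

Reference: [kg·m⁻¹·s⁻²] · [kg⁻¹·m³] = m²·s⁻².
Each option:
  (A) [kg·m·s⁻³·K⁻¹] / [kg·m⁻¹·s⁻¹] = m²·s⁻²·K⁻¹
  (B) m·s⁻²
  (C) J·kg⁻¹ = N·m·kg⁻¹ = m²·s⁻²  ← same
  (D) [m²·s⁻²] · [kg] = kg·m²·s⁻²
Only (C) matches m²·s⁻².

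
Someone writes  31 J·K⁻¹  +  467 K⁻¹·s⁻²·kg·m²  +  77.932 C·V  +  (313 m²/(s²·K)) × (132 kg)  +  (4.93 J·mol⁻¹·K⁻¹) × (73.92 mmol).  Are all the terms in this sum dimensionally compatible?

No

Dimensions:
  31 J·K⁻¹:  J·K⁻¹ = N·m·K⁻¹ = kg·m²·s⁻²·K⁻¹
  467 K⁻¹·s⁻²·kg·m²:  kg·m²·s⁻²·K⁻¹
  77.932 C·V:  C·V = s·A·J·C⁻¹ = kg·m²·s⁻²
  (313 m²/(s²·K)) × (132 kg):  [m²·s⁻²·K⁻¹] · [kg] = kg·m²·s⁻²·K⁻¹
  (4.93 J·mol⁻¹·K⁻¹) × (73.92 mmol):  [kg·m²·s⁻²·K⁻¹·mol⁻¹] · [mol] = kg·m²·s⁻²·K⁻¹
The terms do not share a single dimension (kg·m²·s⁻² vs kg·m²·s⁻²·K⁻¹).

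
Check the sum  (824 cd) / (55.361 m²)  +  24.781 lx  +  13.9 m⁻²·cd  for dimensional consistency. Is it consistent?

Reduce each to base SI dimensions:
  (824 cd) / (55.361 m²):  [cd] / [m²] = m⁻²·cd
  24.781 lx:  lx = lm·m⁻² = m⁻²·cd
  13.9 m⁻²·cd:  cd·m⁻² = m⁻²·cd
Every term reduces to m⁻²·cd.

Yes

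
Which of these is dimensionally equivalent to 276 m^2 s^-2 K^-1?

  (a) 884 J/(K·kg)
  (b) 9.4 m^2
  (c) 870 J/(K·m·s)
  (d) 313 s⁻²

Reference: m²·s⁻²·K⁻¹.
Each option:
  (a) J·kg⁻¹·K⁻¹ = N·m·kg⁻¹·K⁻¹ = m²·s⁻²·K⁻¹  ← same
  (b) m²
  (c) J·s⁻¹·m⁻¹·K⁻¹ = N·m·s⁻¹·m⁻¹·K⁻¹ = kg·m·s⁻³·K⁻¹
  (d) s⁻²
Only (a) matches m²·s⁻²·K⁻¹.

(a)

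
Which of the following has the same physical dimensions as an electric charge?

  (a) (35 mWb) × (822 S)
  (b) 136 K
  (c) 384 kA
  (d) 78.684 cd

Reference: [electric charge] = s·A.
Each option:
  (a) [kg·m²·s⁻²·A⁻¹] · [kg⁻¹·m⁻²·s³·A²] = s·A  ← same
  (b) K
  (c) A
  (d) cd
Only (a) matches s·A.

(a)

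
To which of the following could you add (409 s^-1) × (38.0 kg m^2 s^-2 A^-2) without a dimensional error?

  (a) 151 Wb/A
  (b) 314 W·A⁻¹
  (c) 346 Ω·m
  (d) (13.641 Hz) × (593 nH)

(d)

Reference: [s⁻¹] · [kg·m²·s⁻²·A⁻²] = kg·m²·s⁻³·A⁻².
Each option:
  (a) Wb·A⁻¹ = V·s·A⁻¹ = kg·m²·s⁻²·A⁻²
  (b) W·A⁻¹ = J·s⁻¹·A⁻¹ = kg·m²·s⁻³·A⁻¹
  (c) Ω·m = V·A⁻¹·m = kg·m³·s⁻³·A⁻²
  (d) [s⁻¹] · [kg·m²·s⁻²·A⁻²] = kg·m²·s⁻³·A⁻²  ← same
Only (d) matches kg·m²·s⁻³·A⁻².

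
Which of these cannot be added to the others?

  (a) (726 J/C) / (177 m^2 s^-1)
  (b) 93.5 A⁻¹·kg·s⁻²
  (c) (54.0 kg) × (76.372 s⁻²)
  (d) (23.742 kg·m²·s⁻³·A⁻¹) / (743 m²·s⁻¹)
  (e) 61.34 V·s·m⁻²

(c)

In SI base units:
  (a) [kg·m²·s⁻³·A⁻¹] / [m²·s⁻¹] = kg·s⁻²·A⁻¹
  (b) kg·s⁻²·A⁻¹
  (c) [kg] · [s⁻²] = kg·s⁻²
  (d) [kg·m²·s⁻³·A⁻¹] / [m²·s⁻¹] = kg·s⁻²·A⁻¹
  (e) V·s·m⁻² = J·C⁻¹·s·m⁻² = kg·s⁻²·A⁻¹
All reduce to kg·s⁻²·A⁻¹ except (c), which is kg·s⁻².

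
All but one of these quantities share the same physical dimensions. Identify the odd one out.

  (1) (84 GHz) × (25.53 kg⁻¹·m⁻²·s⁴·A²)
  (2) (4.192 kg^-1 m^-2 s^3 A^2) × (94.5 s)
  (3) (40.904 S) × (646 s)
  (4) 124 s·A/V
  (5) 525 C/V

In SI base units:
  (1) [s⁻¹] · [kg⁻¹·m⁻²·s⁴·A²] = kg⁻¹·m⁻²·s³·A²
  (2) [kg⁻¹·m⁻²·s³·A²] · [s] = kg⁻¹·m⁻²·s⁴·A²
  (3) [kg⁻¹·m⁻²·s³·A²] · [s] = kg⁻¹·m⁻²·s⁴·A²
  (4) A·s·V⁻¹ = A·s·(J·C⁻¹)⁻¹ = kg⁻¹·m⁻²·s⁴·A²
  (5) C·V⁻¹ = s·A·(J·C⁻¹)⁻¹ = kg⁻¹·m⁻²·s⁴·A²
All reduce to kg⁻¹·m⁻²·s⁴·A² except (1), which is kg⁻¹·m⁻²·s³·A².

(1)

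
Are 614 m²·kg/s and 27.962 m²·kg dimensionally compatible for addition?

No

In SI base units:
  614 m²·kg/s:  kg·m²·s⁻¹
  27.962 m²·kg:  kg·m²
kg·m²·s⁻¹ ≠ kg·m², so they cannot be added.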